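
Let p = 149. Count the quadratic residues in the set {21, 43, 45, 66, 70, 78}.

1

(21/149) = -1 → non-residue.
(43/149) = -1 → non-residue.
(45/149) = +1 → QR.
(66/149) = -1 → non-residue.
(70/149) = -1 → non-residue.
(78/149) = -1 → non-residue.
Total quadratic residues among the 6: 1.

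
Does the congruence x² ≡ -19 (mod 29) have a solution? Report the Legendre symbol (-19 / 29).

First reduce: -19 ≡ 10 (mod 29).
Pull out 2: since 29 ≡ 5 (mod 8), (2/29) = -1.
Reciprocity: 5 ≡ 1 and 29 ≡ 1 (mod 4), so (5/29) = +(29/5).
Reduce top mod 5: now compute (4/5).
Pull out 2^2: since 5 ≡ 5 (mod 8), (2/5) = -1, so (2/5)^2 = +1.
Reached (1/5) = 1. Collecting the sign flips along the way, the symbol is -1.

-1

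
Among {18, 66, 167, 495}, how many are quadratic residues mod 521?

(18/521) = +1 → QR.
(66/521) = -1 → non-residue.
(167/521) = -1 → non-residue.
(495/521) = +1 → QR.
Total quadratic residues among the 4: 2.

2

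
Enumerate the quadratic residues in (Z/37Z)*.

Square k = 1,…,18 (k and 37−k give the same square):
1²=1, 2²=4, 3²=9, 4²=16, 5²=25, 6²=36, 7²≡12, 8²≡27, 9²≡7, 10²≡26, 11²≡10, 12²≡33, 13²≡21, 14²≡11, 15²≡3, 16²≡34, 17²≡30, 18²≡28 (mod 37).
So the quadratic residues mod 37 are {1, 3, 4, 7, 9, 10, 11, 12, 16, 21, 25, 26, 27, 28, 30, 33, 34, 36}.

1,3,4,7,9,10,11,12,16,21,25,26,27,28,30,33,34,36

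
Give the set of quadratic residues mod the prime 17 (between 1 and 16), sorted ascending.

1,2,4,8,9,13,15,16

Square k = 1,…,8 (k and 17−k give the same square):
1²=1, 2²=4, 3²=9, 4²=16, 5²≡8, 6²≡2, 7²≡15, 8²≡13 (mod 17).
So the quadratic residues mod 17 are {1, 2, 4, 8, 9, 13, 15, 16}.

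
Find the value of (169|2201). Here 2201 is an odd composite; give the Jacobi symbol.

1

Reciprocity: 169 ≡ 1 and 2201 ≡ 1 (mod 4), so (169/2201) = +(2201/169).
Reduce top mod 169: now compute (4/169).
Pull out 2^2: since 169 ≡ 1 (mod 8), (2/169) = +1, so (2/169)^2 = +1.
Reached (1/169) = 1. Collecting the sign flips along the way, the symbol is +1.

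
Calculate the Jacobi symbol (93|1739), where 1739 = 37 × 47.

Reciprocity: 93 ≡ 1 and 1739 ≡ 3 (mod 4), so (93/1739) = +(1739/93).
Reduce top mod 93: now compute (65/93).
Reciprocity: 65 ≡ 1 and 93 ≡ 1 (mod 4), so (65/93) = +(93/65).
Reduce top mod 65: now compute (28/65).
Pull out 2^2: since 65 ≡ 1 (mod 8), (2/65) = +1, so (2/65)^2 = +1.
Reciprocity: 7 ≡ 3 and 65 ≡ 1 (mod 4), so (7/65) = +(65/7).
Reduce top mod 7: now compute (2/7).
Pull out 2: since 7 ≡ 7 (mod 8), (2/7) = +1.
Reached (1/7) = 1. Collecting the sign flips along the way, the symbol is +1.

1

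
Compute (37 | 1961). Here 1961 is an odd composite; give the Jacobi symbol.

Reciprocity: 37 ≡ 1 and 1961 ≡ 1 (mod 4), so (37/1961) = +(1961/37).
Reduce top mod 37: now compute (0/37).
Top reduces to 0: gcd > 1, so the symbol is 0.

0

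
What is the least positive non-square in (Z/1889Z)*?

3

(2/1889) = +1, so 2 is a residue.
(3/1889) = −1, so 3 is the smallest positive non-residue mod 1889.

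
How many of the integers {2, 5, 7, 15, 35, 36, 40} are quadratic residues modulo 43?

4

(2/43) = -1 → non-residue.
(5/43) = -1 → non-residue.
(7/43) = -1 → non-residue.
(15/43) = +1 → QR.
(35/43) = +1 → QR.
(36/43) = +1 → QR.
(40/43) = +1 → QR.
Total quadratic residues among the 7: 4.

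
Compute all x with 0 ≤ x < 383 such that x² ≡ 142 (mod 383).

163, 220

Since 383 ≡ 3 (mod 4), a square root of 142 is 142^((383+1)/4) = 142^96 mod 383.
Repeated squaring: 142^2≡248, 142^4≡224, 142^8≡3, 142^16≡9, 142^32≡81, 142^64≡50 (mod 383).
142^96 = 142^(64+32) ≡ 220 (mod 383).
Check: 220² = 48400 ≡ 142 (mod 383). The two roots are 163 and 220.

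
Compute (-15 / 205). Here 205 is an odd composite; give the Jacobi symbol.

0

First reduce: -15 ≡ 190 (mod 205).
Pull out 2: since 205 ≡ 5 (mod 8), (2/205) = -1.
Reciprocity: 95 ≡ 3 and 205 ≡ 1 (mod 4), so (95/205) = +(205/95).
Reduce top mod 95: now compute (15/95).
Reciprocity: 15 ≡ 3 and 95 ≡ 3 (mod 4), so (15/95) = −(95/15).
Reduce top mod 15: now compute (5/15).
Reciprocity: 5 ≡ 1 and 15 ≡ 3 (mod 4), so (5/15) = +(15/5).
Reduce top mod 5: now compute (0/5).
Top reduces to 0: gcd > 1, so the symbol is 0.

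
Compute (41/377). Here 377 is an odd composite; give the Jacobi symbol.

Reciprocity: 41 ≡ 1 and 377 ≡ 1 (mod 4), so (41/377) = +(377/41).
Reduce top mod 41: now compute (8/41).
Pull out 2^3: since 41 ≡ 1 (mod 8), (2/41) = +1, so (2/41)^3 = +1.
Reached (1/41) = 1. Collecting the sign flips along the way, the symbol is +1.

1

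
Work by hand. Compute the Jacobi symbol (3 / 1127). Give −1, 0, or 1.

Reciprocity: 3 ≡ 3 and 1127 ≡ 3 (mod 4), so (3/1127) = −(1127/3).
Reduce top mod 3: now compute (2/3).
Pull out 2: since 3 ≡ 3 (mod 8), (2/3) = -1.
Reached (1/3) = 1. Collecting the sign flips along the way, the symbol is +1.

1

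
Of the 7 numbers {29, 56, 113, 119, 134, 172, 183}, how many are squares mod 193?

3

(29/193) = -1 → non-residue.
(56/193) = +1 → QR.
(113/193) = -1 → non-residue.
(119/193) = -1 → non-residue.
(134/193) = +1 → QR.
(172/193) = +1 → QR.
(183/193) = -1 → non-residue.
Total quadratic residues among the 7: 3.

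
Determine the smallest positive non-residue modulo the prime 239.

7

(2/239) = +1, so 2 is a residue.
(3/239) = +1, so 3 is a residue.
(4/239) = +1, so 4 is a residue.
(5/239) = +1, so 5 is a residue.
(6/239) = +1, so 6 is a residue.
(7/239) = −1, so 7 is the smallest positive non-residue mod 239.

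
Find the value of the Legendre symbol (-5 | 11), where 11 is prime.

First reduce: -5 ≡ 6 (mod 11).
Pull out 2: since 11 ≡ 3 (mod 8), (2/11) = -1.
Reciprocity: 3 ≡ 3 and 11 ≡ 3 (mod 4), so (3/11) = −(11/3).
Reduce top mod 3: now compute (2/3).
Pull out 2: since 3 ≡ 3 (mod 8), (2/3) = -1.
Reached (1/3) = 1. Collecting the sign flips along the way, the symbol is -1.

-1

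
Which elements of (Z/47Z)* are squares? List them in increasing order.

Square k = 1,…,23 (k and 47−k give the same square):
1²=1, 2²=4, 3²=9, 4²=16, 5²=25, 6²=36, 7²≡2, 8²≡17, 9²≡34, 10²≡6, 11²≡27, 12²≡3, 13²≡28, 14²≡8, 15²≡37, 16²≡21, 17²≡7, 18²≡42, 19²≡32, 20²≡24, 21²≡18, 22²≡14, 23²≡12 (mod 47).
So the quadratic residues mod 47 are {1, 2, 3, 4, 6, 7, 8, 9, 12, 14, 16, 17, 18, 21, 24, 25, 27, 28, 32, 34, 36, 37, 42}.

1,2,3,4,6,7,8,9,12,14,16,17,18,21,24,25,27,28,32,34,36,37,42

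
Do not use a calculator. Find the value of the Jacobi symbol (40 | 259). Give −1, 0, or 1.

-1

Pull out 2^3: since 259 ≡ 3 (mod 8), (2/259) = -1, so (2/259)^3 = -1.
Reciprocity: 5 ≡ 1 and 259 ≡ 3 (mod 4), so (5/259) = +(259/5).
Reduce top mod 5: now compute (4/5).
Pull out 2^2: since 5 ≡ 5 (mod 8), (2/5) = -1, so (2/5)^2 = +1.
Reached (1/5) = 1. Collecting the sign flips along the way, the symbol is -1.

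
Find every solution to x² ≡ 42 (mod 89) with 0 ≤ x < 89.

24, 65

89 ≡ 1 (mod 4), so we find a root by search.
Trying successive values, 24² = 576 ≡ 42 (mod 89). The other root is 89 − 24 = 65.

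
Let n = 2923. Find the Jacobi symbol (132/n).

Pull out 2^2: since 2923 ≡ 3 (mod 8), (2/2923) = -1, so (2/2923)^2 = +1.
Reciprocity: 33 ≡ 1 and 2923 ≡ 3 (mod 4), so (33/2923) = +(2923/33).
Reduce top mod 33: now compute (19/33).
Reciprocity: 19 ≡ 3 and 33 ≡ 1 (mod 4), so (19/33) = +(33/19).
Reduce top mod 19: now compute (14/19).
Pull out 2: since 19 ≡ 3 (mod 8), (2/19) = -1.
Reciprocity: 7 ≡ 3 and 19 ≡ 3 (mod 4), so (7/19) = −(19/7).
Reduce top mod 7: now compute (5/7).
Reciprocity: 5 ≡ 1 and 7 ≡ 3 (mod 4), so (5/7) = +(7/5).
Reduce top mod 5: now compute (2/5).
Pull out 2: since 5 ≡ 5 (mod 8), (2/5) = -1.
Reached (1/5) = 1. Collecting the sign flips along the way, the symbol is -1.

-1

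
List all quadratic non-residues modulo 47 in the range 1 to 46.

5 10 11 13 15 19 20 22 23 26 29 30 31 33 35 38 39 40 41 43 44 45 46

Square k = 1,…,23 (k and 47−k give the same square):
1²=1, 2²=4, 3²=9, 4²=16, 5²=25, 6²=36, 7²≡2, 8²≡17, 9²≡34, 10²≡6, 11²≡27, 12²≡3, 13²≡28, 14²≡8, 15²≡37, 16²≡21, 17²≡7, 18²≡42, 19²≡32, 20²≡24, 21²≡18, 22²≡14, 23²≡12 (mod 47).
The residues are {1, 2, 3, 4, 6, 7, 8, 9, 12, 14, 16, 17, 18, 21, 24, 25, 27, 28, 32, 34, 36, 37, 42}; the non-residues are the remaining 23 nonzero classes.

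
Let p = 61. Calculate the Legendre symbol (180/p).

1

First reduce: 180 ≡ 58 (mod 61).
Pull out 2: since 61 ≡ 5 (mod 8), (2/61) = -1.
Reciprocity: 29 ≡ 1 and 61 ≡ 1 (mod 4), so (29/61) = +(61/29).
Reduce top mod 29: now compute (3/29).
Reciprocity: 3 ≡ 3 and 29 ≡ 1 (mod 4), so (3/29) = +(29/3).
Reduce top mod 3: now compute (2/3).
Pull out 2: since 3 ≡ 3 (mod 8), (2/3) = -1.
Reached (1/3) = 1. Collecting the sign flips along the way, the symbol is +1.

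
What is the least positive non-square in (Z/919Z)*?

3

(2/919) = +1, so 2 is a residue.
(3/919) = −1, so 3 is the smallest positive non-residue mod 919.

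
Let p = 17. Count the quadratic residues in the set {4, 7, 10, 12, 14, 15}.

2

(4/17) = +1 → QR.
(7/17) = -1 → non-residue.
(10/17) = -1 → non-residue.
(12/17) = -1 → non-residue.
(14/17) = -1 → non-residue.
(15/17) = +1 → QR.
Total quadratic residues among the 6: 2.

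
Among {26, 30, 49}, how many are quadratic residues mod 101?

2

(26/101) = -1 → non-residue.
(30/101) = +1 → QR.
(49/101) = +1 → QR.
Total quadratic residues among the 3: 2.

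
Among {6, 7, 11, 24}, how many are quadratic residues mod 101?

(6/101) = +1 → QR.
(7/101) = -1 → non-residue.
(11/101) = -1 → non-residue.
(24/101) = +1 → QR.
Total quadratic residues among the 4: 2.

2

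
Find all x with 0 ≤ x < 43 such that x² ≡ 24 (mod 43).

Since 43 ≡ 3 (mod 4), a square root of 24 is 24^((43+1)/4) = 24^11 mod 43.
Repeated squaring: 24^2≡17, 24^4≡31, 24^8≡15 (mod 43).
24^11 = 24^(8+2+1) ≡ 14 (mod 43).
Check: 14² = 196 ≡ 24 (mod 43). The two roots are 14 and 29.

14, 29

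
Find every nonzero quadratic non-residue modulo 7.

3 5 6

Square k = 1,…,3 (k and 7−k give the same square):
1²=1, 2²=4, 3²≡2 (mod 7).
The residues are {1, 2, 4}; the non-residues are the remaining 3 nonzero classes.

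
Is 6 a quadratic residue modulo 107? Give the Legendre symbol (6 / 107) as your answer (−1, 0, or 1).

-1

Euler's criterion: (6/107) ≡ 6^53 (mod 107).
6^2 ≡ 36 (mod 107)
6^4 ≡ 12 (mod 107)
6^8 ≡ 37 (mod 107)
6^16 ≡ 85 (mod 107)
6^32 ≡ 56 (mod 107)
6^53 = 6^(32+16+4+1) ≡ 106 (mod 107).
Result is 106 ≡ −1, so (6/107) = −1.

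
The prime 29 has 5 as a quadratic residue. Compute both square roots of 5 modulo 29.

29 ≡ 1 (mod 4), so we find a root by search.
Trying successive values, 11² = 121 ≡ 5 (mod 29). The other root is 29 − 11 = 18.

11, 18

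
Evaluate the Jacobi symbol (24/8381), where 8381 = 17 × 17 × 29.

1

Pull out 2^3: since 8381 ≡ 5 (mod 8), (2/8381) = -1, so (2/8381)^3 = -1.
Reciprocity: 3 ≡ 3 and 8381 ≡ 1 (mod 4), so (3/8381) = +(8381/3).
Reduce top mod 3: now compute (2/3).
Pull out 2: since 3 ≡ 3 (mod 8), (2/3) = -1.
Reached (1/3) = 1. Collecting the sign flips along the way, the symbol is +1.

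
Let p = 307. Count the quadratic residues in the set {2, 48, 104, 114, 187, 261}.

3

(2/307) = -1 → non-residue.
(48/307) = -1 → non-residue.
(104/307) = +1 → QR.
(114/307) = +1 → QR.
(187/307) = +1 → QR.
(261/307) = -1 → non-residue.
Total quadratic residues among the 6: 3.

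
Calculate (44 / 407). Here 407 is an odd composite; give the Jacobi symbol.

Pull out 2^2: since 407 ≡ 7 (mod 8), (2/407) = +1, so (2/407)^2 = +1.
Reciprocity: 11 ≡ 3 and 407 ≡ 3 (mod 4), so (11/407) = −(407/11).
Reduce top mod 11: now compute (0/11).
Top reduces to 0: gcd > 1, so the symbol is 0.

0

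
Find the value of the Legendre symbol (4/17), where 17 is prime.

1

Pull out 2^2: since 17 ≡ 1 (mod 8), (2/17) = +1, so (2/17)^2 = +1.
Reached (1/17) = 1. Collecting the sign flips along the way, the symbol is +1.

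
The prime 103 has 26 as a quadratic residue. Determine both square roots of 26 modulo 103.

51, 52

Since 103 ≡ 3 (mod 4), a square root of 26 is 26^((103+1)/4) = 26^26 mod 103.
Repeated squaring: 26^2≡58, 26^4≡68, 26^8≡92, 26^16≡18 (mod 103).
26^26 = 26^(16+8+2) ≡ 52 (mod 103).
Check: 52² = 2704 ≡ 26 (mod 103). The two roots are 51 and 52.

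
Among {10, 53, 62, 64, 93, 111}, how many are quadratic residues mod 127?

(10/127) = -1 → non-residue.
(53/127) = -1 → non-residue.
(62/127) = +1 → QR.
(64/127) = +1 → QR.
(93/127) = -1 → non-residue.
(111/127) = -1 → non-residue.
Total quadratic residues among the 6: 2.

2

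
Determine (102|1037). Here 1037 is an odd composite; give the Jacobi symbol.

Pull out 2: since 1037 ≡ 5 (mod 8), (2/1037) = -1.
Reciprocity: 51 ≡ 3 and 1037 ≡ 1 (mod 4), so (51/1037) = +(1037/51).
Reduce top mod 51: now compute (17/51).
Reciprocity: 17 ≡ 1 and 51 ≡ 3 (mod 4), so (17/51) = +(51/17).
Reduce top mod 17: now compute (0/17).
Top reduces to 0: gcd > 1, so the symbol is 0.

0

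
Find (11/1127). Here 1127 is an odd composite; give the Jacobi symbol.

-1

Reciprocity: 11 ≡ 3 and 1127 ≡ 3 (mod 4), so (11/1127) = −(1127/11).
Reduce top mod 11: now compute (5/11).
Reciprocity: 5 ≡ 1 and 11 ≡ 3 (mod 4), so (5/11) = +(11/5).
Reduce top mod 5: now compute (1/5).
Reached (1/5) = 1. Collecting the sign flips along the way, the symbol is -1.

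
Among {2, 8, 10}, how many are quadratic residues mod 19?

(2/19) = -1 → non-residue.
(8/19) = -1 → non-residue.
(10/19) = -1 → non-residue.
Total quadratic residues among the 3: 0.

0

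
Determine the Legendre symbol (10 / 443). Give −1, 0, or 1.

1

Pull out 2: since 443 ≡ 3 (mod 8), (2/443) = -1.
Reciprocity: 5 ≡ 1 and 443 ≡ 3 (mod 4), so (5/443) = +(443/5).
Reduce top mod 5: now compute (3/5).
Reciprocity: 3 ≡ 3 and 5 ≡ 1 (mod 4), so (3/5) = +(5/3).
Reduce top mod 3: now compute (2/3).
Pull out 2: since 3 ≡ 3 (mod 8), (2/3) = -1.
Reached (1/3) = 1. Collecting the sign flips along the way, the symbol is +1.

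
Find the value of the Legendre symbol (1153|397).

First reduce: 1153 ≡ 359 (mod 397).
Reciprocity: 359 ≡ 3 and 397 ≡ 1 (mod 4), so (359/397) = +(397/359).
Reduce top mod 359: now compute (38/359).
Pull out 2: since 359 ≡ 7 (mod 8), (2/359) = +1.
Reciprocity: 19 ≡ 3 and 359 ≡ 3 (mod 4), so (19/359) = −(359/19).
Reduce top mod 19: now compute (17/19).
Reciprocity: 17 ≡ 1 and 19 ≡ 3 (mod 4), so (17/19) = +(19/17).
Reduce top mod 17: now compute (2/17).
Pull out 2: since 17 ≡ 1 (mod 8), (2/17) = +1.
Reached (1/17) = 1. Collecting the sign flips along the way, the symbol is -1.

-1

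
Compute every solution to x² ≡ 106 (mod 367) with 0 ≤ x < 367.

145, 222

Since 367 ≡ 3 (mod 4), a square root of 106 is 106^((367+1)/4) = 106^92 mod 367.
Repeated squaring: 106^2≡226, 106^4≡63, 106^8≡299, 106^16≡220, 106^32≡323, 106^64≡101 (mod 367).
106^92 = 106^(64+16+8+4) ≡ 145 (mod 367).
Check: 145² = 21025 ≡ 106 (mod 367). The two roots are 145 and 222.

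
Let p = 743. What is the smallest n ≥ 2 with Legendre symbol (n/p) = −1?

5

(2/743) = +1, so 2 is a residue.
(3/743) = +1, so 3 is a residue.
(4/743) = +1, so 4 is a residue.
(5/743) = −1, so 5 is the smallest positive non-residue mod 743.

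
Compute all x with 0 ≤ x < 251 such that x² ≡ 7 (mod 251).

42, 209

Since 251 ≡ 3 (mod 4), a square root of 7 is 7^((251+1)/4) = 7^63 mod 251.
Repeated squaring: 7^2≡49, 7^4≡142, 7^8≡84, 7^16≡28, 7^32≡31 (mod 251).
7^63 = 7^(32+16+8+4+2+1) ≡ 209 (mod 251).
Check: 209² = 43681 ≡ 7 (mod 251). The two roots are 42 and 209.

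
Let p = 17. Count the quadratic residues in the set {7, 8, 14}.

1

(7/17) = -1 → non-residue.
(8/17) = +1 → QR.
(14/17) = -1 → non-residue.
Total quadratic residues among the 3: 1.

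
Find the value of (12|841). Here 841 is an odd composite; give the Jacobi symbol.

Pull out 2^2: since 841 ≡ 1 (mod 8), (2/841) = +1, so (2/841)^2 = +1.
Reciprocity: 3 ≡ 3 and 841 ≡ 1 (mod 4), so (3/841) = +(841/3).
Reduce top mod 3: now compute (1/3).
Reached (1/3) = 1. Collecting the sign flips along the way, the symbol is +1.

1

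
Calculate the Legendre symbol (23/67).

Euler's criterion: (23/67) ≡ 23^33 (mod 67).
23^2 ≡ 60 (mod 67)
23^4 ≡ 49 (mod 67)
23^8 ≡ 56 (mod 67)
23^16 ≡ 54 (mod 67)
23^32 ≡ 35 (mod 67)
23^33 = 23^(32+1) ≡ 1 (mod 67).
Result is 1, so (23/67) = 1.

1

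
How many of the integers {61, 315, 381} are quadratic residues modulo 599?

1

(61/599) = -1 → non-residue.
(315/599) = -1 → non-residue.
(381/599) = +1 → QR.
Total quadratic residues among the 3: 1.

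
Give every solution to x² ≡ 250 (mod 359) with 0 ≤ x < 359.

Since 359 ≡ 3 (mod 4), a square root of 250 is 250^((359+1)/4) = 250^90 mod 359.
Repeated squaring: 250^2≡34, 250^4≡79, 250^8≡138, 250^16≡17, 250^32≡289, 250^64≡233 (mod 359).
250^90 = 250^(64+16+8+2) ≡ 300 (mod 359).
Check: 300² = 90000 ≡ 250 (mod 359). The two roots are 59 and 300.

59, 300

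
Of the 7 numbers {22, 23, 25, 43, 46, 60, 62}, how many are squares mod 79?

(22/79) = +1 → QR.
(23/79) = +1 → QR.
(25/79) = +1 → QR.
(43/79) = -1 → non-residue.
(46/79) = +1 → QR.
(60/79) = -1 → non-residue.
(62/79) = +1 → QR.
Total quadratic residues among the 7: 5.

5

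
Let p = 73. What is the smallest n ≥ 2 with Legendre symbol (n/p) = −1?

(2/73) = +1, so 2 is a residue.
(3/73) = +1, so 3 is a residue.
(4/73) = +1, so 4 is a residue.
(5/73) = −1, so 5 is the smallest positive non-residue mod 73.

5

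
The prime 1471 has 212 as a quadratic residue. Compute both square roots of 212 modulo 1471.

Since 1471 ≡ 3 (mod 4), a square root of 212 is 212^((1471+1)/4) = 212^368 mod 1471.
Repeated squaring: 212^2≡814, 212^4≡646, 212^8≡1023, 212^16≡648, 212^32≡669, 212^64≡377, 212^128≡913, 212^256≡983 (mod 1471).
212^368 = 212^(256+64+32+16) ≡ 1074 (mod 1471).
Check: 1074² = 1153476 ≡ 212 (mod 1471). The two roots are 397 and 1074.

397, 1074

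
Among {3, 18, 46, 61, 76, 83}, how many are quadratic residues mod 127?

(3/127) = -1 → non-residue.
(18/127) = +1 → QR.
(46/127) = -1 → non-residue.
(61/127) = +1 → QR.
(76/127) = +1 → QR.
(83/127) = -1 → non-residue.
Total quadratic residues among the 6: 3.

3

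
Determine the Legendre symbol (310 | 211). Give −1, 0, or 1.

Euler's criterion: (310/211) ≡ 99^105 (mod 211).
99^2 ≡ 95 (mod 211)
99^4 ≡ 163 (mod 211)
99^8 ≡ 194 (mod 211)
99^16 ≡ 78 (mod 211)
99^32 ≡ 176 (mod 211)
99^64 ≡ 170 (mod 211)
99^105 = 99^(64+32+8+1) ≡ 1 (mod 211).
Result is 1, so (310/211) = 1.

1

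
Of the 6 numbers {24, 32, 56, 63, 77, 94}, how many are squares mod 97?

(24/97) = +1 → QR.
(32/97) = +1 → QR.
(56/97) = -1 → non-residue.
(63/97) = -1 → non-residue.
(77/97) = -1 → non-residue.
(94/97) = +1 → QR.
Total quadratic residues among the 6: 3.

3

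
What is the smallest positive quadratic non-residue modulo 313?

5

(2/313) = +1, so 2 is a residue.
(3/313) = +1, so 3 is a residue.
(4/313) = +1, so 4 is a residue.
(5/313) = −1, so 5 is the smallest positive non-residue mod 313.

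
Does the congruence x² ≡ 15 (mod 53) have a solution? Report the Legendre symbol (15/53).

Euler's criterion: (15/53) ≡ 15^26 (mod 53).
15^2 ≡ 13 (mod 53)
15^4 ≡ 10 (mod 53)
15^8 ≡ 47 (mod 53)
15^16 ≡ 36 (mod 53)
15^26 = 15^(16+8+2) ≡ 1 (mod 53).
Result is 1, so (15/53) = 1.

1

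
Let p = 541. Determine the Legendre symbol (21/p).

Euler's criterion: (21/541) ≡ 21^270 (mod 541).
21^2 ≡ 441 (mod 541)
21^4 ≡ 262 (mod 541)
21^8 ≡ 478 (mod 541)
21^16 ≡ 182 (mod 541)
21^32 ≡ 123 (mod 541)
21^64 ≡ 522 (mod 541)
21^128 ≡ 361 (mod 541)
21^256 ≡ 481 (mod 541)
21^270 = 21^(256+8+4+2) ≡ 1 (mod 541).
Result is 1, so (21/541) = 1.

1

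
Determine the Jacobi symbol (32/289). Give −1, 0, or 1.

1

Pull out 2^5: since 289 ≡ 1 (mod 8), (2/289) = +1, so (2/289)^5 = +1.
Reached (1/289) = 1. Collecting the sign flips along the way, the symbol is +1.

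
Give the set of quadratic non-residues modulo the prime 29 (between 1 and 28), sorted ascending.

Square k = 1,…,14 (k and 29−k give the same square):
1²=1, 2²=4, 3²=9, 4²=16, 5²=25, 6²≡7, 7²≡20, 8²≡6, 9²≡23, 10²≡13, 11²≡5, 12²≡28, 13²≡24, 14²≡22 (mod 29).
The residues are {1, 4, 5, 6, 7, 9, 13, 16, 20, 22, 23, 24, 25, 28}; the non-residues are the remaining 14 nonzero classes.

2, 3, 8, 10, 11, 12, 14, 15, 17, 18, 19, 21, 26, 27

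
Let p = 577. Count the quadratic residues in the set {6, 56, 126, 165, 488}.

1

(6/577) = +1 → QR.
(56/577) = -1 → non-residue.
(126/577) = -1 → non-residue.
(165/577) = -1 → non-residue.
(488/577) = -1 → non-residue.
Total quadratic residues among the 5: 1.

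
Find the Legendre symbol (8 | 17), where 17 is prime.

Pull out 2^3: since 17 ≡ 1 (mod 8), (2/17) = +1, so (2/17)^3 = +1.
Reached (1/17) = 1. Collecting the sign flips along the way, the symbol is +1.

1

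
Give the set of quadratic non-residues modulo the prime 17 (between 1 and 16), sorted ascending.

3, 5, 6, 7, 10, 11, 12, 14

Square k = 1,…,8 (k and 17−k give the same square):
1²=1, 2²=4, 3²=9, 4²=16, 5²≡8, 6²≡2, 7²≡15, 8²≡13 (mod 17).
The residues are {1, 2, 4, 8, 9, 13, 15, 16}; the non-residues are the remaining 8 nonzero classes.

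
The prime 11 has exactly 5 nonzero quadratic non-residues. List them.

2,6,7,8,10

Square k = 1,…,5 (k and 11−k give the same square):
1²=1, 2²=4, 3²=9, 4²≡5, 5²≡3 (mod 11).
The residues are {1, 3, 4, 5, 9}; the non-residues are the remaining 5 nonzero classes.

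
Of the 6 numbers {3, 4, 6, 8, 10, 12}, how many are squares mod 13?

(3/13) = +1 → QR.
(4/13) = +1 → QR.
(6/13) = -1 → non-residue.
(8/13) = -1 → non-residue.
(10/13) = +1 → QR.
(12/13) = +1 → QR.
Total quadratic residues among the 6: 4.

4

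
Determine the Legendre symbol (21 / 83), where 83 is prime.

1

Euler's criterion: (21/83) ≡ 21^41 (mod 83).
21^2 ≡ 26 (mod 83)
21^4 ≡ 12 (mod 83)
21^8 ≡ 61 (mod 83)
21^16 ≡ 69 (mod 83)
21^32 ≡ 30 (mod 83)
21^41 = 21^(32+8+1) ≡ 1 (mod 83).
Result is 1, so (21/83) = 1.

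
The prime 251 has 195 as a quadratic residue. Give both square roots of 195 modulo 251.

114, 137

Since 251 ≡ 3 (mod 4), a square root of 195 is 195^((251+1)/4) = 195^63 mod 251.
Repeated squaring: 195^2≡124, 195^4≡65, 195^8≡209, 195^16≡7, 195^32≡49 (mod 251).
195^63 = 195^(32+16+8+4+2+1) ≡ 114 (mod 251).
Check: 114² = 12996 ≡ 195 (mod 251). The two roots are 114 and 137.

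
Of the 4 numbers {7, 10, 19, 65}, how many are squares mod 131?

2

(7/131) = +1 → QR.
(10/131) = -1 → non-residue.
(19/131) = -1 → non-residue.
(65/131) = +1 → QR.
Total quadratic residues among the 4: 2.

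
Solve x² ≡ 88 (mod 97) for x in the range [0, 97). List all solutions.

97 ≡ 1 (mod 4), so we find a root by search.
Trying successive values, 31² = 961 ≡ 88 (mod 97). The other root is 97 − 31 = 66.

31, 66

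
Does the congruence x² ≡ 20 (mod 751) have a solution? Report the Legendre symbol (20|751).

Pull out 2^2: since 751 ≡ 7 (mod 8), (2/751) = +1, so (2/751)^2 = +1.
Reciprocity: 5 ≡ 1 and 751 ≡ 3 (mod 4), so (5/751) = +(751/5).
Reduce top mod 5: now compute (1/5).
Reached (1/5) = 1. Collecting the sign flips along the way, the symbol is +1.

1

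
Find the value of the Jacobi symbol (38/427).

Pull out 2: since 427 ≡ 3 (mod 8), (2/427) = -1.
Reciprocity: 19 ≡ 3 and 427 ≡ 3 (mod 4), so (19/427) = −(427/19).
Reduce top mod 19: now compute (9/19).
Reciprocity: 9 ≡ 1 and 19 ≡ 3 (mod 4), so (9/19) = +(19/9).
Reduce top mod 9: now compute (1/9).
Reached (1/9) = 1. Collecting the sign flips along the way, the symbol is +1.

1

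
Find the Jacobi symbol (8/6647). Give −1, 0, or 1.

Pull out 2^3: since 6647 ≡ 7 (mod 8), (2/6647) = +1, so (2/6647)^3 = +1.
Reached (1/6647) = 1. Collecting the sign flips along the way, the symbol is +1.

1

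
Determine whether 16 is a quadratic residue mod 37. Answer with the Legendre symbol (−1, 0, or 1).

1

Euler's criterion: (16/37) ≡ 16^18 (mod 37).
16^2 ≡ 34 (mod 37)
16^4 ≡ 9 (mod 37)
16^8 ≡ 7 (mod 37)
16^16 ≡ 12 (mod 37)
16^18 = 16^(16+2) ≡ 1 (mod 37).
Result is 1, so (16/37) = 1.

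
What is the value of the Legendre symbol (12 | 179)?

1

Pull out 2^2: since 179 ≡ 3 (mod 8), (2/179) = -1, so (2/179)^2 = +1.
Reciprocity: 3 ≡ 3 and 179 ≡ 3 (mod 4), so (3/179) = −(179/3).
Reduce top mod 3: now compute (2/3).
Pull out 2: since 3 ≡ 3 (mod 8), (2/3) = -1.
Reached (1/3) = 1. Collecting the sign flips along the way, the symbol is +1.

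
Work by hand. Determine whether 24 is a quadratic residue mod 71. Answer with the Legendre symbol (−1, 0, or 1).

1

Pull out 2^3: since 71 ≡ 7 (mod 8), (2/71) = +1, so (2/71)^3 = +1.
Reciprocity: 3 ≡ 3 and 71 ≡ 3 (mod 4), so (3/71) = −(71/3).
Reduce top mod 3: now compute (2/3).
Pull out 2: since 3 ≡ 3 (mod 8), (2/3) = -1.
Reached (1/3) = 1. Collecting the sign flips along the way, the symbol is +1.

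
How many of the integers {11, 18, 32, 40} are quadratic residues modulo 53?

(11/53) = +1 → QR.
(18/53) = -1 → non-residue.
(32/53) = -1 → non-residue.
(40/53) = +1 → QR.
Total quadratic residues among the 4: 2.

2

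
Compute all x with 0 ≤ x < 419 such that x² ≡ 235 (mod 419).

167, 252

Since 419 ≡ 3 (mod 4), a square root of 235 is 235^((419+1)/4) = 235^105 mod 419.
Repeated squaring: 235^2≡336, 235^4≡185, 235^8≡286, 235^16≡91, 235^32≡320, 235^64≡164 (mod 419).
235^105 = 235^(64+32+8+1) ≡ 252 (mod 419).
Check: 252² = 63504 ≡ 235 (mod 419). The two roots are 167 and 252.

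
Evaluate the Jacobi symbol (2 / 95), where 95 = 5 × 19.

Pull out 2: since 95 ≡ 7 (mod 8), (2/95) = +1.
Reached (1/95) = 1. Collecting the sign flips along the way, the symbol is +1.

1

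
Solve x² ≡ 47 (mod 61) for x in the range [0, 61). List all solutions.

13, 48

61 ≡ 1 (mod 4), so we find a root by search.
Trying successive values, 13² = 169 ≡ 47 (mod 61). The other root is 61 − 13 = 48.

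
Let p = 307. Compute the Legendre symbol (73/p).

Reciprocity: 73 ≡ 1 and 307 ≡ 3 (mod 4), so (73/307) = +(307/73).
Reduce top mod 73: now compute (15/73).
Reciprocity: 15 ≡ 3 and 73 ≡ 1 (mod 4), so (15/73) = +(73/15).
Reduce top mod 15: now compute (13/15).
Reciprocity: 13 ≡ 1 and 15 ≡ 3 (mod 4), so (13/15) = +(15/13).
Reduce top mod 13: now compute (2/13).
Pull out 2: since 13 ≡ 5 (mod 8), (2/13) = -1.
Reached (1/13) = 1. Collecting the sign flips along the way, the symbol is -1.

-1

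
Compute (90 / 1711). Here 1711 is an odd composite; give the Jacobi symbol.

Pull out 2: since 1711 ≡ 7 (mod 8), (2/1711) = +1.
Reciprocity: 45 ≡ 1 and 1711 ≡ 3 (mod 4), so (45/1711) = +(1711/45).
Reduce top mod 45: now compute (1/45).
Reached (1/45) = 1. Collecting the sign flips along the way, the symbol is +1.

1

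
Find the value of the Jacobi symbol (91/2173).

1

Reciprocity: 91 ≡ 3 and 2173 ≡ 1 (mod 4), so (91/2173) = +(2173/91).
Reduce top mod 91: now compute (80/91).
Pull out 2^4: since 91 ≡ 3 (mod 8), (2/91) = -1, so (2/91)^4 = +1.
Reciprocity: 5 ≡ 1 and 91 ≡ 3 (mod 4), so (5/91) = +(91/5).
Reduce top mod 5: now compute (1/5).
Reached (1/5) = 1. Collecting the sign flips along the way, the symbol is +1.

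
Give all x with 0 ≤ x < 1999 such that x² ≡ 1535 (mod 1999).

252, 1747

Since 1999 ≡ 3 (mod 4), a square root of 1535 is 1535^((1999+1)/4) = 1535^500 mod 1999.
Repeated squaring: 1535^2≡1403, 1535^4≡1393, 1535^8≡1419, 1535^16≡568, 1535^32≡785, 1535^64≡533, 1535^128≡231, 1535^256≡1387 (mod 1999).
1535^500 = 1535^(256+128+64+32+16+4) ≡ 1747 (mod 1999).
Check: 1747² = 3052009 ≡ 1535 (mod 1999). The two roots are 252 and 1747.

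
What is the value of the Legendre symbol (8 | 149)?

-1

Euler's criterion: (8/149) ≡ 8^74 (mod 149).
8^2 ≡ 64 (mod 149)
8^4 ≡ 73 (mod 149)
8^8 ≡ 114 (mod 149)
8^16 ≡ 33 (mod 149)
8^32 ≡ 46 (mod 149)
8^64 ≡ 30 (mod 149)
8^74 = 8^(64+8+2) ≡ 148 (mod 149).
Result is 148 ≡ −1, so (8/149) = −1.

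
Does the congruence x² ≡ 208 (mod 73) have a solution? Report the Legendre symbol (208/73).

Euler's criterion: (208/73) ≡ 62^36 (mod 73).
62^2 ≡ 48 (mod 73)
62^4 ≡ 41 (mod 73)
62^8 ≡ 2 (mod 73)
62^16 ≡ 4 (mod 73)
62^32 ≡ 16 (mod 73)
62^36 = 62^(32+4) ≡ 72 (mod 73).
Result is 72 ≡ −1, so (208/73) = −1.

-1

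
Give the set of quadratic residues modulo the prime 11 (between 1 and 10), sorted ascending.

Square k = 1,…,5 (k and 11−k give the same square):
1²=1, 2²=4, 3²=9, 4²≡5, 5²≡3 (mod 11).
So the quadratic residues mod 11 are {1, 3, 4, 5, 9}.

1,3,4,5,9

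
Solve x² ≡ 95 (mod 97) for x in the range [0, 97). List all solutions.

97 ≡ 1 (mod 4), so we find a root by search.
Trying successive values, 17² = 289 ≡ 95 (mod 97). The other root is 97 − 17 = 80.

17, 80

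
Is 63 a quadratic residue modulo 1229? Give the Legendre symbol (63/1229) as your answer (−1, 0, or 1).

1

Reciprocity: 63 ≡ 3 and 1229 ≡ 1 (mod 4), so (63/1229) = +(1229/63).
Reduce top mod 63: now compute (32/63).
Pull out 2^5: since 63 ≡ 7 (mod 8), (2/63) = +1, so (2/63)^5 = +1.
Reached (1/63) = 1. Collecting the sign flips along the way, the symbol is +1.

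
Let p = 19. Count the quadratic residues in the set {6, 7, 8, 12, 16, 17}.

4

(6/19) = +1 → QR.
(7/19) = +1 → QR.
(8/19) = -1 → non-residue.
(12/19) = -1 → non-residue.
(16/19) = +1 → QR.
(17/19) = +1 → QR.
Total quadratic residues among the 6: 4.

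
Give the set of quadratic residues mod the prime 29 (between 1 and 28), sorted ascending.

1,4,5,6,7,9,13,16,20,22,23,24,25,28

Square k = 1,…,14 (k and 29−k give the same square):
1²=1, 2²=4, 3²=9, 4²=16, 5²=25, 6²≡7, 7²≡20, 8²≡6, 9²≡23, 10²≡13, 11²≡5, 12²≡28, 13²≡24, 14²≡22 (mod 29).
So the quadratic residues mod 29 are {1, 4, 5, 6, 7, 9, 13, 16, 20, 22, 23, 24, 25, 28}.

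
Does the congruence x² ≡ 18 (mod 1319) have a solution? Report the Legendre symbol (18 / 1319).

Pull out 2: since 1319 ≡ 7 (mod 8), (2/1319) = +1.
Reciprocity: 9 ≡ 1 and 1319 ≡ 3 (mod 4), so (9/1319) = +(1319/9).
Reduce top mod 9: now compute (5/9).
Reciprocity: 5 ≡ 1 and 9 ≡ 1 (mod 4), so (5/9) = +(9/5).
Reduce top mod 5: now compute (4/5).
Pull out 2^2: since 5 ≡ 5 (mod 8), (2/5) = -1, so (2/5)^2 = +1.
Reached (1/5) = 1. Collecting the sign flips along the way, the symbol is +1.

1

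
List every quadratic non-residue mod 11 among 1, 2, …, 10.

Square k = 1,…,5 (k and 11−k give the same square):
1²=1, 2²=4, 3²=9, 4²≡5, 5²≡3 (mod 11).
The residues are {1, 3, 4, 5, 9}; the non-residues are the remaining 5 nonzero classes.

2,6,7,8,10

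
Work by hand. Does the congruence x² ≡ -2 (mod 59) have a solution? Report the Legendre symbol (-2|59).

Euler's criterion: (-2/59) ≡ 57^29 (mod 59).
57^2 ≡ 4 (mod 59)
57^4 ≡ 16 (mod 59)
57^8 ≡ 20 (mod 59)
57^16 ≡ 46 (mod 59)
57^29 = 57^(16+8+4+1) ≡ 1 (mod 59).
Result is 1, so (-2/59) = 1.

1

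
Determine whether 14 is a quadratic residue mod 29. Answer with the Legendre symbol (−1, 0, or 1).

-1

Pull out 2: since 29 ≡ 5 (mod 8), (2/29) = -1.
Reciprocity: 7 ≡ 3 and 29 ≡ 1 (mod 4), so (7/29) = +(29/7).
Reduce top mod 7: now compute (1/7).
Reached (1/7) = 1. Collecting the sign flips along the way, the symbol is -1.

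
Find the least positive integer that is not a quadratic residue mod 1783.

3

(2/1783) = +1, so 2 is a residue.
(3/1783) = −1, so 3 is the smallest positive non-residue mod 1783.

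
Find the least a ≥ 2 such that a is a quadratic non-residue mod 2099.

2

(2/2099) = −1, so 2 is the smallest positive non-residue mod 2099.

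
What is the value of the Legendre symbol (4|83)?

Pull out 2^2: since 83 ≡ 3 (mod 8), (2/83) = -1, so (2/83)^2 = +1.
Reached (1/83) = 1. Collecting the sign flips along the way, the symbol is +1.

1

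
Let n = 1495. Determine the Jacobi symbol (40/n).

0

Pull out 2^3: since 1495 ≡ 7 (mod 8), (2/1495) = +1, so (2/1495)^3 = +1.
Reciprocity: 5 ≡ 1 and 1495 ≡ 3 (mod 4), so (5/1495) = +(1495/5).
Reduce top mod 5: now compute (0/5).
Top reduces to 0: gcd > 1, so the symbol is 0.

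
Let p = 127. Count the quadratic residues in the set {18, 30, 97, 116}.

2

(18/127) = +1 → QR.
(30/127) = +1 → QR.
(97/127) = -1 → non-residue.
(116/127) = -1 → non-residue.
Total quadratic residues among the 4: 2.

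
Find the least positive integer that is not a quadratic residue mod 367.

(2/367) = +1, so 2 is a residue.
(3/367) = −1, so 3 is the smallest positive non-residue mod 367.

3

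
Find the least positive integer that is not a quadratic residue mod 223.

3

(2/223) = +1, so 2 is a residue.
(3/223) = −1, so 3 is the smallest positive non-residue mod 223.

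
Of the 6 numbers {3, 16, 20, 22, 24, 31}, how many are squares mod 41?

(3/41) = -1 → non-residue.
(16/41) = +1 → QR.
(20/41) = +1 → QR.
(22/41) = -1 → non-residue.
(24/41) = -1 → non-residue.
(31/41) = +1 → QR.
Total quadratic residues among the 6: 3.

3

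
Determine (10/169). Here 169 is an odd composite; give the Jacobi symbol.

1

Pull out 2: since 169 ≡ 1 (mod 8), (2/169) = +1.
Reciprocity: 5 ≡ 1 and 169 ≡ 1 (mod 4), so (5/169) = +(169/5).
Reduce top mod 5: now compute (4/5).
Pull out 2^2: since 5 ≡ 5 (mod 8), (2/5) = -1, so (2/5)^2 = +1.
Reached (1/5) = 1. Collecting the sign flips along the way, the symbol is +1.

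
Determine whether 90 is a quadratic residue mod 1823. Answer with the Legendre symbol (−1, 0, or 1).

Pull out 2: since 1823 ≡ 7 (mod 8), (2/1823) = +1.
Reciprocity: 45 ≡ 1 and 1823 ≡ 3 (mod 4), so (45/1823) = +(1823/45).
Reduce top mod 45: now compute (23/45).
Reciprocity: 23 ≡ 3 and 45 ≡ 1 (mod 4), so (23/45) = +(45/23).
Reduce top mod 23: now compute (22/23).
Pull out 2: since 23 ≡ 7 (mod 8), (2/23) = +1.
Reciprocity: 11 ≡ 3 and 23 ≡ 3 (mod 4), so (11/23) = −(23/11).
Reduce top mod 11: now compute (1/11).
Reached (1/11) = 1. Collecting the sign flips along the way, the symbol is -1.

-1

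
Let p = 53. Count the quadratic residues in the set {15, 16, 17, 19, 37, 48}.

4

(15/53) = +1 → QR.
(16/53) = +1 → QR.
(17/53) = +1 → QR.
(19/53) = -1 → non-residue.
(37/53) = +1 → QR.
(48/53) = -1 → non-residue.
Total quadratic residues among the 6: 4.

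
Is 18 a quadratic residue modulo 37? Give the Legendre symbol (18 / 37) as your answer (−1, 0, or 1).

Pull out 2: since 37 ≡ 5 (mod 8), (2/37) = -1.
Reciprocity: 9 ≡ 1 and 37 ≡ 1 (mod 4), so (9/37) = +(37/9).
Reduce top mod 9: now compute (1/9).
Reached (1/9) = 1. Collecting the sign flips along the way, the symbol is -1.

-1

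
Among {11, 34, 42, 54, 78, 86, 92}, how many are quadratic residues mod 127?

(11/127) = +1 → QR.
(34/127) = +1 → QR.
(42/127) = +1 → QR.
(54/127) = -1 → non-residue.
(78/127) = -1 → non-residue.
(86/127) = -1 → non-residue.
(92/127) = -1 → non-residue.
Total quadratic residues among the 7: 3.

3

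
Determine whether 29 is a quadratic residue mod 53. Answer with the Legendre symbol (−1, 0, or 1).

Euler's criterion: (29/53) ≡ 29^26 (mod 53).
29^2 ≡ 46 (mod 53)
29^4 ≡ 49 (mod 53)
29^8 ≡ 16 (mod 53)
29^16 ≡ 44 (mod 53)
29^26 = 29^(16+8+2) ≡ 1 (mod 53).
Result is 1, so (29/53) = 1.

1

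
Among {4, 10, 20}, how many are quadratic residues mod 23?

(4/23) = +1 → QR.
(10/23) = -1 → non-residue.
(20/23) = -1 → non-residue.
Total quadratic residues among the 3: 1.

1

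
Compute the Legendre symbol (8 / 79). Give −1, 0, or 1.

1

Euler's criterion: (8/79) ≡ 8^39 (mod 79).
8^2 ≡ 64 (mod 79)
8^4 ≡ 67 (mod 79)
8^8 ≡ 65 (mod 79)
8^16 ≡ 38 (mod 79)
8^32 ≡ 22 (mod 79)
8^39 = 8^(32+4+2+1) ≡ 1 (mod 79).
Result is 1, so (8/79) = 1.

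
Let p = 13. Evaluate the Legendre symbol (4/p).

Pull out 2^2: since 13 ≡ 5 (mod 8), (2/13) = -1, so (2/13)^2 = +1.
Reached (1/13) = 1. Collecting the sign flips along the way, the symbol is +1.

1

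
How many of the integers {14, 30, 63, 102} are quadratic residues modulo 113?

(14/113) = +1 → QR.
(30/113) = +1 → QR.
(63/113) = +1 → QR.
(102/113) = +1 → QR.
Total quadratic residues among the 4: 4.

4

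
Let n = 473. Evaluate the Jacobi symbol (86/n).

0

Pull out 2: since 473 ≡ 1 (mod 8), (2/473) = +1.
Reciprocity: 43 ≡ 3 and 473 ≡ 1 (mod 4), so (43/473) = +(473/43).
Reduce top mod 43: now compute (0/43).
Top reduces to 0: gcd > 1, so the symbol is 0.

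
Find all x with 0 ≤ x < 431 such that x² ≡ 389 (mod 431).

Since 431 ≡ 3 (mod 4), a square root of 389 is 389^((431+1)/4) = 389^108 mod 431.
Repeated squaring: 389^2≡40, 389^4≡307, 389^8≡291, 389^16≡205, 389^32≡218, 389^64≡114 (mod 431).
389^108 = 389^(64+32+8+4) ≡ 151 (mod 431).
Check: 151² = 22801 ≡ 389 (mod 431). The two roots are 151 and 280.

151, 280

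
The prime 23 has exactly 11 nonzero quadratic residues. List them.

Square k = 1,…,11 (k and 23−k give the same square):
1²=1, 2²=4, 3²=9, 4²=16, 5²≡2, 6²≡13, 7²≡3, 8²≡18, 9²≡12, 10²≡8, 11²≡6 (mod 23).
So the quadratic residues mod 23 are {1, 2, 3, 4, 6, 8, 9, 12, 13, 16, 18}.

1,2,3,4,6,8,9,12,13,16,18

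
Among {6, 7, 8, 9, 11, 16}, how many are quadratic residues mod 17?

(6/17) = -1 → non-residue.
(7/17) = -1 → non-residue.
(8/17) = +1 → QR.
(9/17) = +1 → QR.
(11/17) = -1 → non-residue.
(16/17) = +1 → QR.
Total quadratic residues among the 6: 3.

3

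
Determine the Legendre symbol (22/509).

-1

Euler's criterion: (22/509) ≡ 22^254 (mod 509).
22^2 ≡ 484 (mod 509)
22^4 ≡ 116 (mod 509)
22^8 ≡ 222 (mod 509)
22^16 ≡ 420 (mod 509)
22^32 ≡ 286 (mod 509)
22^64 ≡ 356 (mod 509)
22^128 ≡ 504 (mod 509)
22^254 = 22^(128+64+32+16+8+4+2) ≡ 508 (mod 509).
Result is 508 ≡ −1, so (22/509) = −1.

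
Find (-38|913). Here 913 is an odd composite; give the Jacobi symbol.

First reduce: -38 ≡ 875 (mod 913).
Reciprocity: 875 ≡ 3 and 913 ≡ 1 (mod 4), so (875/913) = +(913/875).
Reduce top mod 875: now compute (38/875).
Pull out 2: since 875 ≡ 3 (mod 8), (2/875) = -1.
Reciprocity: 19 ≡ 3 and 875 ≡ 3 (mod 4), so (19/875) = −(875/19).
Reduce top mod 19: now compute (1/19).
Reached (1/19) = 1. Collecting the sign flips along the way, the symbol is +1.

1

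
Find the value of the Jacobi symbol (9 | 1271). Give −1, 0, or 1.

1

Reciprocity: 9 ≡ 1 and 1271 ≡ 3 (mod 4), so (9/1271) = +(1271/9).
Reduce top mod 9: now compute (2/9).
Pull out 2: since 9 ≡ 1 (mod 8), (2/9) = +1.
Reached (1/9) = 1. Collecting the sign flips along the way, the symbol is +1.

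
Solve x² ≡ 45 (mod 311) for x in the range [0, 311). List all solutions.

40, 271

Since 311 ≡ 3 (mod 4), a square root of 45 is 45^((311+1)/4) = 45^78 mod 311.
Repeated squaring: 45^2≡159, 45^4≡90, 45^8≡14, 45^16≡196, 45^32≡163, 45^64≡134 (mod 311).
45^78 = 45^(64+8+4+2) ≡ 40 (mod 311).
Check: 40² = 1600 ≡ 45 (mod 311). The two roots are 40 and 271.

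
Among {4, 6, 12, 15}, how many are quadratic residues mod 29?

2

(4/29) = +1 → QR.
(6/29) = +1 → QR.
(12/29) = -1 → non-residue.
(15/29) = -1 → non-residue.
Total quadratic residues among the 4: 2.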